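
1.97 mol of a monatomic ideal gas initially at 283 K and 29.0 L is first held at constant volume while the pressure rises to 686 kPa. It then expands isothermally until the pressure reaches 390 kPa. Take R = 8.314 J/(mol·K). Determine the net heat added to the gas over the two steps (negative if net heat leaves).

34100 J

P₁ = nRT₁/V₁ = 1.97×8.314×283/29.0 = 160 kPa.
Step 1 — Isochoric: V stays 29.0 L; P/T = const ⇒ T₂ = 1210 K, P₂ = 686 kPa.
W = 0 (no volume change).
ΔU = nCvΔT = 1.97×12.5×(1210−283) = 22900 J.
Q = ΔU = 22900 J.
State after step 1: P = 686 kPa, V = 29.0 L, T = 1210 K.
Step 2 — Isothermal: T stays 1210 K; PV = const ⇒ V₂ = 51.0 L, P₂ = 390 kPa.
ΔU = 0 (ideal gas, T constant).
W = nRT ln(V₂/V₁) = 1.97×8.314×1210×ln(1.76) = 11200 J.
Q = ΔU + W = 11200 J.
Net over both steps: W = 11200 J, Q = 34100 J, ΔU = 22900 J.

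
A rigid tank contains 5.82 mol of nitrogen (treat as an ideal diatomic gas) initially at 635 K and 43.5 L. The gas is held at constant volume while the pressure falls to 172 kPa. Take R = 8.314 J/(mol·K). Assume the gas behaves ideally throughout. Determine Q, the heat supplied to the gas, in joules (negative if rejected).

P₁ = nRT₁/V₁ = 5.82×8.314×635/43.5 = 706 kPa.
Isochoric: V stays 43.5 L; P/T = const ⇒ T₂ = 155 K, P₂ = 172 kPa.
W = 0 (no volume change).
ΔU = nCvΔT = 5.82×20.8×(155−635) = -58100 J.
Q = ΔU = -58100 J.

-58100 J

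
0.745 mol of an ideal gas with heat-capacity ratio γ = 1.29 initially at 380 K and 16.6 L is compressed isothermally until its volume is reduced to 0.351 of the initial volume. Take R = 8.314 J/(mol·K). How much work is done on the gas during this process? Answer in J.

P₁ = nRT₁/V₁ = 0.745×8.314×380/16.6 = 142 kPa.
Isothermal: T stays 380 K; PV = const ⇒ V₂ = 5.83 L, P₂ = 404 kPa.
W = nRT ln(V₂/V₁) = 0.745×8.314×380×ln(0.351) = -2460 J.
Work done on the gas = −W_by = 2460 J.

2460 J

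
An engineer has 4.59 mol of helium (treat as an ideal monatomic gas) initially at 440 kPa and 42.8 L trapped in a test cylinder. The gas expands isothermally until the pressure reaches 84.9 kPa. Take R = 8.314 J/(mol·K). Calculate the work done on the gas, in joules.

-31000 J

T₁ = P₁V₁/(nR) = 440×42.8/(4.59×8.314) = 493 K.
Isothermal: T stays 493 K; PV = const ⇒ V₂ = 222 L, P₂ = 84.9 kPa.
W = nRT ln(V₂/V₁) = 4.59×8.314×493×ln(5.18) = 31000 J.
Work done on the gas = −W_by = -31000 J.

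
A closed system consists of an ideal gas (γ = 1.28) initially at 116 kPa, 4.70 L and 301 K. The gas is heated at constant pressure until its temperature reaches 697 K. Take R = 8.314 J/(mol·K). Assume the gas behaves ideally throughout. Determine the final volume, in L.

10.9 L

Isobaric: P stays 116 kPa; V/T = const ⇒ T₂ = 697 K, V₂ = 10.9 L.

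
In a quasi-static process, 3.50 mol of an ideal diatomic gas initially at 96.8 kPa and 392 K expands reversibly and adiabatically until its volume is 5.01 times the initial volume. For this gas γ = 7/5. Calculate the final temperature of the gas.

V₁ = nRT₁/P₁ = 3.50×8.314×392/96.8 = 118 L.
Adiabatic: TV^(γ−1) = const ⇒ T₂ = 392×(0.200)^0.400 = 206 K; PV^γ = const ⇒ P₂ = 10.1 kPa.

206 K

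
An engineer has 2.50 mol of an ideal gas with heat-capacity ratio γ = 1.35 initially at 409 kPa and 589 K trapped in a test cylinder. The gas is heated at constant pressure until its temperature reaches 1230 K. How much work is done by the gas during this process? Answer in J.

13300 J

V₁ = nRT₁/P₁ = 2.50×8.314×589/409 = 29.9 L.
Isobaric: P stays 409 kPa; V/T = const ⇒ T₂ = 1230 K, V₂ = 62.5 L.
W = PΔV = 409×(62.5−29.9) kPa·L = 13300 J.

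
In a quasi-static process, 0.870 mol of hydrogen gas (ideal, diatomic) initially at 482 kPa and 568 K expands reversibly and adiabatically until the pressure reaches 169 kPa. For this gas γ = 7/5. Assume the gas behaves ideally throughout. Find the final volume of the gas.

V₁ = nRT₁/P₁ = 0.870×8.314×568/482 = 8.52 L.
Adiabatic: T₂/T₁ = (P₂/P₁)^((γ−1)/γ) ⇒ T₂ = 568×(0.351)^0.286 = 421 K; V₂ = 18.0 L.

18.0 L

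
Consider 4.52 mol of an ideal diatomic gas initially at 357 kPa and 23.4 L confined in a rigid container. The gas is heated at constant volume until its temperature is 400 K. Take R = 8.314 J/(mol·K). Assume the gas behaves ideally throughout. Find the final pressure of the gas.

642 kPa

T₁ = P₁V₁/(nR) = 357×23.4/(4.52×8.314) = 222 K.
Isochoric: V stays 23.4 L; P/T = const ⇒ T₂ = 400 K, P₂ = 642 kPa.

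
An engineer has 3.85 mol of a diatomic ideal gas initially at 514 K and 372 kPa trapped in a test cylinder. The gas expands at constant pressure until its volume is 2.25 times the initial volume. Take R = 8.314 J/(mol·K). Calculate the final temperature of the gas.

1160 K

V₁ = nRT₁/P₁ = 3.85×8.314×514/372 = 44.2 L.
Isobaric: P stays 372 kPa; V/T = const ⇒ T₂ = 1160 K, V₂ = 99.5 L.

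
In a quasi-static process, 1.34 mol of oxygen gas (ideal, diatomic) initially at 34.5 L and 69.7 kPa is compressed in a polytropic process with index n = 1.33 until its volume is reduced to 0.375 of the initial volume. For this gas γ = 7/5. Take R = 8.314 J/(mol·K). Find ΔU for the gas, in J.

T₁ = P₁V₁/(nR) = 69.7×34.5/(1.34×8.314) = 216 K.
Polytropic n=1.33: T₂ = T₁(V₁/V₂)^(n−1) = 216×(2.67)^0.33 = 298 K; P₂ = P₁(V₁/V₂)^n = 257 kPa.
For an ideal gas ΔU = nCvΔT with Cv = (5/2)R = 20.8 J/(mol·K).
ΔU = 1.34×20.8×(298−216) = 2300 J.

2300 J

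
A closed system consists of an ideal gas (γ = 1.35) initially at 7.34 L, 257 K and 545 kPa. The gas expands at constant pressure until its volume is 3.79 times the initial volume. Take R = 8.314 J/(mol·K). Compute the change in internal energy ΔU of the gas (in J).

n = P₁V₁/(RT₁) = 545×7.34/(8.314×257) = 1.87 mol.
Isobaric: P stays 545 kPa; V/T = const ⇒ T₂ = 974 K, V₂ = 27.8 L.
For an ideal gas ΔU = nCvΔT with Cv = R/(γ−1) = 23.8 J/(mol·K).
ΔU = 1.87×23.8×(974−257) = 31900 J.

31900 J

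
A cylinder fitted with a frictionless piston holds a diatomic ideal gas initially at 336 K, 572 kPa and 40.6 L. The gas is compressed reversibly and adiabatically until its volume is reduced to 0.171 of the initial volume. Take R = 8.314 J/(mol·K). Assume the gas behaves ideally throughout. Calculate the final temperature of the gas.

681 K

Adiabatic: TV^(γ−1) = const ⇒ T₂ = 336×(5.85)^0.400 = 681 K; PV^γ = const ⇒ P₂ = 6780 kPa.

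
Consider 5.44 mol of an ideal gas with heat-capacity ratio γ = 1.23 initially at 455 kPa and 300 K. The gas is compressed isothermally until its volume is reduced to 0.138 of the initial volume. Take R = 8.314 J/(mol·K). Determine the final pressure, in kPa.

3300 kPa

V₁ = nRT₁/P₁ = 5.44×8.314×300/455 = 29.8 L.
Isothermal: T stays 300 K; PV = const ⇒ V₂ = 4.12 L, P₂ = 3300 kPa.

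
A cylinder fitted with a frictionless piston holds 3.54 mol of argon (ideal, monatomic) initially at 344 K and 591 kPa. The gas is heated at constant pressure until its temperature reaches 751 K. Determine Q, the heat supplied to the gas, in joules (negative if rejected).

29900 J

V₁ = nRT₁/P₁ = 3.54×8.314×344/591 = 17.1 L.
Isobaric: P stays 591 kPa; V/T = const ⇒ T₂ = 751 K, V₂ = 37.4 L.
W = PΔV = 591×(37.4−17.1) kPa·L = 12000 J.
ΔU = nCvΔT = 3.54×12.5×(751−344) = 18000 J.
Q = ΔU + W = nCpΔT = 29900 J.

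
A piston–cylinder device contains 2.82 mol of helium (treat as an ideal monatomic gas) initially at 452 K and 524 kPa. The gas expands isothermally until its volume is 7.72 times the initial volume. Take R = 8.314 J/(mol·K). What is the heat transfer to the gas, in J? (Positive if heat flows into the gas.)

21700 J

V₁ = nRT₁/P₁ = 2.82×8.314×452/524 = 20.2 L.
Isothermal: T stays 452 K; PV = const ⇒ V₂ = 156 L, P₂ = 67.9 kPa.
ΔU = 0 (ideal gas, T constant).
W = nRT ln(V₂/V₁) = 2.82×8.314×452×ln(7.72) = 21700 J.
Q = ΔU + W = 21700 J.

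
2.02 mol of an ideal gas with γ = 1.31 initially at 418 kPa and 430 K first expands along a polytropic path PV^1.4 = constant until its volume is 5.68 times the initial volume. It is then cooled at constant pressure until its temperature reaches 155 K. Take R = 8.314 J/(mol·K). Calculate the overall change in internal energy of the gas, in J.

-14900 J

V₁ = nRT₁/P₁ = 2.02×8.314×430/418 = 17.3 L.
Step 1 — Polytropic n=1.4: T₂ = T₁(V₁/V₂)^(n−1) = 430×(0.176)^0.40 = 215 K; P₂ = P₁(V₁/V₂)^n = 36.7 kPa.
W = (P₁V₁−P₂V₂)/(n−1) = (418×17.3−36.7×98.1)/0.40 = 9040 J.
ΔU = nCvΔT = 2.02×26.8×(215−430) = -11700 J.
Q = ΔU + W = -2620 J.
State after step 1: P = 36.7 kPa, V = 98.1 L, T = 215 K.
Step 2 — Isobaric: P stays 36.7 kPa; V/T = const ⇒ T₂ = 155 K, V₂ = 70.9 L.
W = PΔV = 36.7×(70.9−98.1) kPa·L = -1000 J.
ΔU = nCvΔT = 2.02×26.8×(155−215) = -3230 J.
Q = ΔU + W = nCpΔT = -4230 J.
Net over both steps: W = 8040 J, Q = -6860 J, ΔU = -14900 J.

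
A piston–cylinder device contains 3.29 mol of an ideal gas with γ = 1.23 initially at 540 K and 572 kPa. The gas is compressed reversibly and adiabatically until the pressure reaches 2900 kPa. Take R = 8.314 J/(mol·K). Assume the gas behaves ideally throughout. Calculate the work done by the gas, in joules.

-22800 J

V₁ = nRT₁/P₁ = 3.29×8.314×540/572 = 25.8 L.
Adiabatic: T₂/T₁ = (P₂/P₁)^((γ−1)/γ) ⇒ T₂ = 540×(5.07)^0.187 = 732 K; V₂ = 6.90 L.
ΔU = nCvΔT = 3.29×36.1×(732−540) = 22800 J.
Q = 0 for an adiabatic process, so W = −ΔU = -22800 J.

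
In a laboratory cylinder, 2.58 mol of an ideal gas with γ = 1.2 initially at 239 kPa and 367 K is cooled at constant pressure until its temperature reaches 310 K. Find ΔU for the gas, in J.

V₁ = nRT₁/P₁ = 2.58×8.314×367/239 = 32.9 L.
Isobaric: P stays 239 kPa; V/T = const ⇒ T₂ = 310 K, V₂ = 27.8 L.
For an ideal gas ΔU = nCvΔT with Cv = R/(γ−1) = 41.6 J/(mol·K).
ΔU = 2.58×41.6×(310−367) = -6110 J.

-6110 J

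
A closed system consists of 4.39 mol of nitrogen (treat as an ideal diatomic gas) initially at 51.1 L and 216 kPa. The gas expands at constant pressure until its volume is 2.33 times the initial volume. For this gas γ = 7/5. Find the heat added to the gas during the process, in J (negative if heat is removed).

T₁ = P₁V₁/(nR) = 216×51.1/(4.39×8.314) = 302 K.
Isobaric: P stays 216 kPa; V/T = const ⇒ T₂ = 705 K, V₂ = 119 L.
W = PΔV = 216×(119−51.1) kPa·L = 14700 J.
ΔU = nCvΔT = 4.39×20.8×(705−302) = 36700 J.
Q = ΔU + W = nCpΔT = 51400 J.

51400 J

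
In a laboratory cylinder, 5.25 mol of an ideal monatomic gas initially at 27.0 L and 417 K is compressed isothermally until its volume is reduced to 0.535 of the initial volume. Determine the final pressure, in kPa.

1260 kPa

P₁ = nRT₁/V₁ = 5.25×8.314×417/27.0 = 674 kPa.
Isothermal: T stays 417 K; PV = const ⇒ V₂ = 14.4 L, P₂ = 1260 kPa.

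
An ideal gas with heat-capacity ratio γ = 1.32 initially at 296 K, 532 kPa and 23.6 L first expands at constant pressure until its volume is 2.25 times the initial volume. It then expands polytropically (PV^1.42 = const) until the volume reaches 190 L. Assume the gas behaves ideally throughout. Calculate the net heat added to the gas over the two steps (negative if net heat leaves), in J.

56000 J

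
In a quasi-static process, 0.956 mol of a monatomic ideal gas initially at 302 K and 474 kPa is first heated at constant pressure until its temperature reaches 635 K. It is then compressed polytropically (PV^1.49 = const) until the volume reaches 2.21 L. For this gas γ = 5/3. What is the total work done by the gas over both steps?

V₁ = nRT₁/P₁ = 0.956×8.314×302/474 = 5.06 L.
Step 1 — Isobaric: P stays 474 kPa; V/T = const ⇒ T₂ = 635 K, V₂ = 10.6 L.
W = PΔV = 474×(10.6−5.06) kPa·L = 2650 J.
ΔU = nCvΔT = 0.956×12.5×(635−302) = 3970 J.
Q = ΔU + W = nCpΔT = 6620 J.
State after step 1: P = 474 kPa, V = 10.6 L, T = 635 K.
Step 2 — Polytropic n=1.49: T₂ = T₁(V₁/V₂)^(n−1) = 635×(4.82)^0.49 = 1370 K; P₂ = P₁(V₁/V₂)^n = 4930 kPa.
W = (P₁V₁−P₂V₂)/(n−1) = (474×10.6−4930×2.21)/0.49 = -12000 J.
ΔU = nCvΔT = 0.956×12.5×(1370−635) = 8790 J.
Q = ΔU + W = -3170 J.
Net over both steps: W = -9310 J, Q = 3450 J, ΔU = 12800 J.

-9310 J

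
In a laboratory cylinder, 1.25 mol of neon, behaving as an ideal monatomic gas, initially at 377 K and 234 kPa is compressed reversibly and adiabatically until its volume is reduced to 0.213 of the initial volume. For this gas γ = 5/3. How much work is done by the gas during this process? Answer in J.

V₁ = nRT₁/P₁ = 1.25×8.314×377/234 = 16.7 L.
Adiabatic: TV^(γ−1) = const ⇒ T₂ = 377×(4.69)^0.667 = 1060 K; PV^γ = const ⇒ P₂ = 3080 kPa.
ΔU = nCvΔT = 1.25×12.5×(1060−377) = 10600 J.
Q = 0 for an adiabatic process, so W = −ΔU = -10600 J.

-10600 J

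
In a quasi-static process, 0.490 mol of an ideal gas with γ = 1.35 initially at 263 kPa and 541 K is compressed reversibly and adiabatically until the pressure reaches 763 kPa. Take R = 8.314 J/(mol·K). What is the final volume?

3.81 L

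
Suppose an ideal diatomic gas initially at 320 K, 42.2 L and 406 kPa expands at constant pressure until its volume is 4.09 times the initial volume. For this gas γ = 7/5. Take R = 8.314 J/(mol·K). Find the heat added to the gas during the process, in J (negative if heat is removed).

185000 J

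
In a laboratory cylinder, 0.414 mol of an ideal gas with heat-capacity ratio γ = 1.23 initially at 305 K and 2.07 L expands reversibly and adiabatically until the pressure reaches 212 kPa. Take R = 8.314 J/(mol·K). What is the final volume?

4.21 L

P₁ = nRT₁/V₁ = 0.414×8.314×305/2.07 = 507 kPa.
Adiabatic: T₂/T₁ = (P₂/P₁)^((γ−1)/γ) ⇒ T₂ = 305×(0.418)^0.187 = 259 K; V₂ = 4.21 L.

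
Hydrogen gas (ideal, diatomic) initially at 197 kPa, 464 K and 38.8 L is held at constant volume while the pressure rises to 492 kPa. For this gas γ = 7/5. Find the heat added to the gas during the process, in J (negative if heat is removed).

n = P₁V₁/(RT₁) = 197×38.8/(8.314×464) = 1.98 mol.
Isochoric: V stays 38.8 L; P/T = const ⇒ T₂ = 1160 K, P₂ = 492 kPa.
W = 0 (no volume change).
ΔU = nCvΔT = 1.98×20.8×(1160−464) = 28600 J.
Q = ΔU = 28600 J.

28600 J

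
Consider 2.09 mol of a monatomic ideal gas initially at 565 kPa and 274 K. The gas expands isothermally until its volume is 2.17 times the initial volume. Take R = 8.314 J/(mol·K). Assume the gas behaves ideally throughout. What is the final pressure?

260 kPa

V₁ = nRT₁/P₁ = 2.09×8.314×274/565 = 8.43 L.
Isothermal: T stays 274 K; PV = const ⇒ V₂ = 18.3 L, P₂ = 260 kPa.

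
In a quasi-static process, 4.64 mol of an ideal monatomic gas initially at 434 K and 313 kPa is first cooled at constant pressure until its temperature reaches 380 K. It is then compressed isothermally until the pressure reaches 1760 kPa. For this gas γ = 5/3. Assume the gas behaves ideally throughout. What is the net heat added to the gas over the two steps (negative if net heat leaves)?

-30500 J

V₁ = nRT₁/P₁ = 4.64×8.314×434/313 = 53.5 L.
Step 1 — Isobaric: P stays 313 kPa; V/T = const ⇒ T₂ = 380 K, V₂ = 46.8 L.
W = PΔV = 313×(46.8−53.5) kPa·L = -2080 J.
ΔU = nCvΔT = 4.64×12.5×(380−434) = -3120 J.
Q = ΔU + W = nCpΔT = -5210 J.
State after step 1: P = 313 kPa, V = 46.8 L, T = 380 K.
Step 2 — Isothermal: T stays 380 K; PV = const ⇒ V₂ = 8.33 L, P₂ = 1760 kPa.
ΔU = 0 (ideal gas, T constant).
W = nRT ln(V₂/V₁) = 4.64×8.314×380×ln(0.178) = -25300 J.
Q = ΔU + W = -25300 J.
Net over both steps: W = -27400 J, Q = -30500 J, ΔU = -3120 J.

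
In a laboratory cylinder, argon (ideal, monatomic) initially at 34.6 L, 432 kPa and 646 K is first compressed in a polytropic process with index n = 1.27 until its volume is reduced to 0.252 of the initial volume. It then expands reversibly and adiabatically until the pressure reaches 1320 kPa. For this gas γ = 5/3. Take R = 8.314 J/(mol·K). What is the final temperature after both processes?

n = P₁V₁/(RT₁) = 432×34.6/(8.314×646) = 2.78 mol.
Step 1 — Polytropic n=1.27: T₂ = T₁(V₁/V₂)^(n−1) = 646×(3.97)^0.27 = 937 K; P₂ = P₁(V₁/V₂)^n = 2490 kPa.
W = (P₁V₁−P₂V₂)/(n−1) = (432×34.6−2490×8.72)/0.27 = -25000 J.
ΔU = nCvΔT = 2.78×12.5×(937−646) = 10100 J.
Q = ΔU + W = -14900 J.
State after step 1: P = 2490 kPa, V = 8.72 L, T = 937 K.
Step 2 — Adiabatic: T₂/T₁ = (P₂/P₁)^((γ−1)/γ) ⇒ T₂ = 937×(0.531)^0.400 = 727 K; V₂ = 12.8 L.
ΔU = nCvΔT = 2.78×12.5×(727−937) = -7280 J.
Q = 0 for an adiabatic process, so W = −ΔU = 7280 J.
Net over both steps: W = -17700 J, Q = -14900 J, ΔU = 2830 J.

727 K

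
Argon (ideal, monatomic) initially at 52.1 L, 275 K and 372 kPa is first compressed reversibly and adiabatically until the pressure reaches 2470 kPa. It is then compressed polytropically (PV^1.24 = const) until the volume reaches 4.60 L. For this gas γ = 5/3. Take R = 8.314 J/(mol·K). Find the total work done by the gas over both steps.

n = P₁V₁/(RT₁) = 372×52.1/(8.314×275) = 8.48 mol.
Step 1 — Adiabatic: T₂/T₁ = (P₂/P₁)^((γ−1)/γ) ⇒ T₂ = 275×(6.64)^0.400 = 586 K; V₂ = 16.7 L.
ΔU = nCvΔT = 8.48×12.5×(586−275) = 32900 J.
Q = 0 for an adiabatic process, so W = −ΔU = -32900 J.
State after step 1: P = 2470 kPa, V = 16.7 L, T = 586 K.
Step 2 — Polytropic n=1.24: T₂ = T₁(V₁/V₂)^(n−1) = 586×(3.64)^0.24 = 799 K; P₂ = P₁(V₁/V₂)^n = 12200 kPa.
W = (P₁V₁−P₂V₂)/(n−1) = (2470×16.7−12200×4.60)/0.24 = -62600 J.
ΔU = nCvΔT = 8.48×12.5×(799−586) = 22500 J.
Q = ΔU + W = -40000 J.
Net over both steps: W = -95500 J, Q = -40000 J, ΔU = 55400 J.

-95500 J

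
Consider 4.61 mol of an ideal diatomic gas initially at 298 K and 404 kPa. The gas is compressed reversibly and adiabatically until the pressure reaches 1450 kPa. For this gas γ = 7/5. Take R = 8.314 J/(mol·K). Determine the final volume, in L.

11.3 L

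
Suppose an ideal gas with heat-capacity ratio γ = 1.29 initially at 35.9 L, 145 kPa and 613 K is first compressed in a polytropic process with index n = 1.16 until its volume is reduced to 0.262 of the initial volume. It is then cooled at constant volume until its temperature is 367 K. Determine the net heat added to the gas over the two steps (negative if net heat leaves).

-15000 J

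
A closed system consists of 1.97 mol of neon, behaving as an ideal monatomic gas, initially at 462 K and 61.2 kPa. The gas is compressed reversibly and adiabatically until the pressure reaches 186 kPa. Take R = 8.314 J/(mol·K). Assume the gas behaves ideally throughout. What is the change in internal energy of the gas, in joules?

V₁ = nRT₁/P₁ = 1.97×8.314×462/61.2 = 124 L.
Adiabatic: T₂/T₁ = (P₂/P₁)^((γ−1)/γ) ⇒ T₂ = 462×(3.04)^0.400 = 721 K; V₂ = 63.5 L.
For an ideal gas ΔU = nCvΔT with Cv = (3/2)R = 12.5 J/(mol·K).
ΔU = 1.97×12.5×(721−462) = 6360 J.

6360 J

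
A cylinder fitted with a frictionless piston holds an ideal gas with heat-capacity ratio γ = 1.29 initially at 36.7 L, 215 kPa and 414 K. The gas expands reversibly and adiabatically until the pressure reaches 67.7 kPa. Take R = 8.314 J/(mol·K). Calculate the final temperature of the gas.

319 K

Adiabatic: T₂/T₁ = (P₂/P₁)^((γ−1)/γ) ⇒ T₂ = 414×(0.315)^0.225 = 319 K; V₂ = 89.9 L.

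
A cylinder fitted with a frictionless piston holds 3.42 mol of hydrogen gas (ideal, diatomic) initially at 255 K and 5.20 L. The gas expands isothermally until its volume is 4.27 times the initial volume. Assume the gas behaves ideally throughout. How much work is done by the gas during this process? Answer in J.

P₁ = nRT₁/V₁ = 3.42×8.314×255/5.20 = 1390 kPa.
Isothermal: T stays 255 K; PV = const ⇒ V₂ = 22.2 L, P₂ = 327 kPa.
W = nRT ln(V₂/V₁) = 3.42×8.314×255×ln(4.27) = 10500 J.

10500 J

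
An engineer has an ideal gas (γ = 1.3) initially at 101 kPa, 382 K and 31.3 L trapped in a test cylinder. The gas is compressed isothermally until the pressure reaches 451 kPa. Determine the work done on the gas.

n = P₁V₁/(RT₁) = 101×31.3/(8.314×382) = 0.995 mol.
Isothermal: T stays 382 K; PV = const ⇒ V₂ = 7.01 L, P₂ = 451 kPa.
W = nRT ln(V₂/V₁) = 0.995×8.314×382×ln(0.224) = -4730 J.
Work done on the gas = −W_by = 4730 J.

4730 J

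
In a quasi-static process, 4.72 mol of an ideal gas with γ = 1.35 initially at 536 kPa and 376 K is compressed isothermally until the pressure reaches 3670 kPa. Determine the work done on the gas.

V₁ = nRT₁/P₁ = 4.72×8.314×376/536 = 27.5 L.
Isothermal: T stays 376 K; PV = const ⇒ V₂ = 4.02 L, P₂ = 3670 kPa.
W = nRT ln(V₂/V₁) = 4.72×8.314×376×ln(0.146) = -28400 J.
Work done on the gas = −W_by = 28400 J.

28400 J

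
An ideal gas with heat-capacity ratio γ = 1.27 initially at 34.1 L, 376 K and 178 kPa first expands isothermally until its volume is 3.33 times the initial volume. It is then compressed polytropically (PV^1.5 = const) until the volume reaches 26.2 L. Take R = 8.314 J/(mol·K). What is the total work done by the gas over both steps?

-5830 J

n = P₁V₁/(RT₁) = 178×34.1/(8.314×376) = 1.94 mol.
Step 1 — Isothermal: T stays 376 K; PV = const ⇒ V₂ = 114 L, P₂ = 53.5 kPa.
ΔU = 0 (ideal gas, T constant).
W = nRT ln(V₂/V₁) = 1.94×8.314×376×ln(3.33) = 7300 J.
Q = ΔU + W = 7300 J.
State after step 1: P = 53.5 kPa, V = 114 L, T = 376 K.
Step 2 — Polytropic n=1.5: T₂ = T₁(V₁/V₂)^(n−1) = 376×(4.33)^0.50 = 783 K; P₂ = P₁(V₁/V₂)^n = 482 kPa.
W = (P₁V₁−P₂V₂)/(n−1) = (53.5×114−482×26.2)/0.50 = -13100 J.
ΔU = nCvΔT = 1.94×30.8×(783−376) = 24300 J.
Q = ΔU + W = 11200 J.
Net over both steps: W = -5830 J, Q = 18500 J, ΔU = 24300 J.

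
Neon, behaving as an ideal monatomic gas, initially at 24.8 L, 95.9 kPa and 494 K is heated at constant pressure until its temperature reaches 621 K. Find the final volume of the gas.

Isobaric: P stays 95.9 kPa; V/T = const ⇒ T₂ = 621 K, V₂ = 31.2 L.

31.2 L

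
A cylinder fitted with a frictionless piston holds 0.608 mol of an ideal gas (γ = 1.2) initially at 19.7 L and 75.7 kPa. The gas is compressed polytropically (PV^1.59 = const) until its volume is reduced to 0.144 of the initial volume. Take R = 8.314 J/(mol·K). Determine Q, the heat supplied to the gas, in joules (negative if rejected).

10500 J

T₁ = P₁V₁/(nR) = 75.7×19.7/(0.608×8.314) = 295 K.
Polytropic n=1.59: T₂ = T₁(V₁/V₂)^(n−1) = 295×(6.94)^0.59 = 926 K; P₂ = P₁(V₁/V₂)^n = 1650 kPa.
W = (P₁V₁−P₂V₂)/(n−1) = (75.7×19.7−1650×2.84)/0.59 = -5400 J.
ΔU = nCvΔT = 0.608×41.6×(926−295) = 15900 J.
Q = ΔU + W = 10500 J.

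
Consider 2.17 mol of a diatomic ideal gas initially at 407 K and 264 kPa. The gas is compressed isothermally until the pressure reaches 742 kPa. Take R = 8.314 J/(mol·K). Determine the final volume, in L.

9.90 L

V₁ = nRT₁/P₁ = 2.17×8.314×407/264 = 27.8 L.
Isothermal: T stays 407 K; PV = const ⇒ V₂ = 9.90 L, P₂ = 742 kPa.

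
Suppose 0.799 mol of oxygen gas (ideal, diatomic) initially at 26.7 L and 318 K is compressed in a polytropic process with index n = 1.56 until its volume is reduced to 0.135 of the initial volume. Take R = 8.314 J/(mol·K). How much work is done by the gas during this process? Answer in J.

P₁ = nRT₁/V₁ = 0.799×8.314×318/26.7 = 79.1 kPa.
Polytropic n=1.56: T₂ = T₁(V₁/V₂)^(n−1) = 318×(7.41)^0.56 = 976 K; P₂ = P₁(V₁/V₂)^n = 1800 kPa.
W = (P₁V₁−P₂V₂)/(n−1) = (79.1×26.7−1800×3.60)/0.56 = -7810 J.

-7810 J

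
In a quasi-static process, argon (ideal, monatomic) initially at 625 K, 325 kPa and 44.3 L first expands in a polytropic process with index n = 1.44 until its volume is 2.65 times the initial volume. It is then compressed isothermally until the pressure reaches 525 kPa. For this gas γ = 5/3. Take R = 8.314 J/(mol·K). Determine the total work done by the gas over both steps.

-6250 J

n = P₁V₁/(RT₁) = 325×44.3/(8.314×625) = 2.77 mol.
Step 1 — Polytropic n=1.44: T₂ = T₁(V₁/V₂)^(n−1) = 625×(0.377)^0.44 = 407 K; P₂ = P₁(V₁/V₂)^n = 79.9 kPa.
W = (P₁V₁−P₂V₂)/(n−1) = (325×44.3−79.9×117)/0.44 = 11400 J.
ΔU = nCvΔT = 2.77×12.5×(407−625) = -7530 J.
Q = ΔU + W = 3880 J.
State after step 1: P = 79.9 kPa, V = 117 L, T = 407 K.
Step 2 — Isothermal: T stays 407 K; PV = const ⇒ V₂ = 17.9 L, P₂ = 525 kPa.
ΔU = 0 (ideal gas, T constant).
W = nRT ln(V₂/V₁) = 2.77×8.314×407×ln(0.152) = -17700 J.
Q = ΔU + W = -17700 J.
Net over both steps: W = -6250 J, Q = -13800 J, ΔU = -7530 J.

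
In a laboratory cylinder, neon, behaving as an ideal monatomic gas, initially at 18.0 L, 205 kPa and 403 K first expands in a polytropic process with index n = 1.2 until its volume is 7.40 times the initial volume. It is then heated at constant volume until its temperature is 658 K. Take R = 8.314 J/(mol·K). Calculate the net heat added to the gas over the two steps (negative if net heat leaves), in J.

9590 J

n = P₁V₁/(RT₁) = 205×18.0/(8.314×403) = 1.10 mol.
Step 1 — Polytropic n=1.2: T₂ = T₁(V₁/V₂)^(n−1) = 403×(0.135)^0.20 = 270 K; P₂ = P₁(V₁/V₂)^n = 18.6 kPa.
W = (P₁V₁−P₂V₂)/(n−1) = (205×18.0−18.6×133)/0.20 = 6090 J.
ΔU = nCvΔT = 1.10×12.5×(270−403) = -1830 J.
Q = ΔU + W = 4260 J.
State after step 1: P = 18.6 kPa, V = 133 L, T = 270 K.
Step 2 — Isochoric: V stays 133 L; P/T = const ⇒ T₂ = 658 K, P₂ = 45.2 kPa.
W = 0 (no volume change).
ΔU = nCvΔT = 1.10×12.5×(658−270) = 5330 J.
Q = ΔU = 5330 J.
Net over both steps: W = 6090 J, Q = 9590 J, ΔU = 3500 J.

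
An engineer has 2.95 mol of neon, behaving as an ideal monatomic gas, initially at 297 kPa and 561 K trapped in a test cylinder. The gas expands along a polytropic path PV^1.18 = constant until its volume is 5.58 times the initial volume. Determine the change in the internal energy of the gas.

-5490 J

V₁ = nRT₁/P₁ = 2.95×8.314×561/297 = 46.3 L.
Polytropic n=1.18: T₂ = T₁(V₁/V₂)^(n−1) = 561×(0.179)^0.18 = 412 K; P₂ = P₁(V₁/V₂)^n = 39.1 kPa.
For an ideal gas ΔU = nCvΔT with Cv = (3/2)R = 12.5 J/(mol·K).
ΔU = 2.95×12.5×(412−561) = -5490 J.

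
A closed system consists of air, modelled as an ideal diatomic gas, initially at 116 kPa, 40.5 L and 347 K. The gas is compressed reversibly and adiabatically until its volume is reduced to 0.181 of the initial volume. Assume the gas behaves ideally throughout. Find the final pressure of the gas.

1270 kPa

Adiabatic: TV^(γ−1) = const ⇒ T₂ = 347×(5.52)^0.400 = 687 K; PV^γ = const ⇒ P₂ = 1270 kPa.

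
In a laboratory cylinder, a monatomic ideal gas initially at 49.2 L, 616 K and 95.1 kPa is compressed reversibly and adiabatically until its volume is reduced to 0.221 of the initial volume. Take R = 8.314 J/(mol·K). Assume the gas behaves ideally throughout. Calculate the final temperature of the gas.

1690 K

Adiabatic: TV^(γ−1) = const ⇒ T₂ = 616×(4.52)^0.667 = 1690 K; PV^γ = const ⇒ P₂ = 1180 kPa.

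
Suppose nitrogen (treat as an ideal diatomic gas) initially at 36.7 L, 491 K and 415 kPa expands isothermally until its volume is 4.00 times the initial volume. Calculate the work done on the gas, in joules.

-21100 J

n = P₁V₁/(RT₁) = 415×36.7/(8.314×491) = 3.73 mol.
Isothermal: T stays 491 K; PV = const ⇒ V₂ = 147 L, P₂ = 104 kPa.
W = nRT ln(V₂/V₁) = 3.73×8.314×491×ln(4.00) = 21100 J.
Work done on the gas = −W_by = -21100 J.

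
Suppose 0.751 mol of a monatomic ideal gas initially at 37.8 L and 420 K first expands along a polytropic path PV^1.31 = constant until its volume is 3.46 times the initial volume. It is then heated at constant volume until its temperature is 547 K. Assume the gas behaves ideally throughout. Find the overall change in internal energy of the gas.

P₁ = nRT₁/V₁ = 0.751×8.314×420/37.8 = 69.4 kPa.
Step 1 — Polytropic n=1.31: T₂ = T₁(V₁/V₂)^(n−1) = 420×(0.289)^0.31 = 286 K; P₂ = P₁(V₁/V₂)^n = 13.6 kPa.
W = (P₁V₁−P₂V₂)/(n−1) = (69.4×37.8−13.6×131)/0.31 = 2700 J.
ΔU = nCvΔT = 0.751×12.5×(286−420) = -1260 J.
Q = ΔU + W = 1450 J.
State after step 1: P = 13.6 kPa, V = 131 L, T = 286 K.
Step 2 — Isochoric: V stays 131 L; P/T = const ⇒ T₂ = 547 K, P₂ = 26.1 kPa.
W = 0 (no volume change).
ΔU = nCvΔT = 0.751×12.5×(547−286) = 2450 J.
Q = ΔU = 2450 J.
Net over both steps: W = 2700 J, Q = 3890 J, ΔU = 1190 J.

1190 J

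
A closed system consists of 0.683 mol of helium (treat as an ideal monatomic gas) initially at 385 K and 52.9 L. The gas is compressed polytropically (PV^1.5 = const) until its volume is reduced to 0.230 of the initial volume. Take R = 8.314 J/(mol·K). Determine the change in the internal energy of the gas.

3560 J

P₁ = nRT₁/V₁ = 0.683×8.314×385/52.9 = 41.3 kPa.
Polytropic n=1.5: T₂ = T₁(V₁/V₂)^(n−1) = 385×(4.35)^0.50 = 803 K; P₂ = P₁(V₁/V₂)^n = 375 kPa.
For an ideal gas ΔU = nCvΔT with Cv = (3/2)R = 12.5 J/(mol·K).
ΔU = 0.683×12.5×(803−385) = 3560 J.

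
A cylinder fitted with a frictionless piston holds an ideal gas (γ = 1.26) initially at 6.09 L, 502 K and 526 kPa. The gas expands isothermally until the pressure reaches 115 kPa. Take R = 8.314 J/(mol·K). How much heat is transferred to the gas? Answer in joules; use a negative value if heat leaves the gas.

4870 J

n = P₁V₁/(RT₁) = 526×6.09/(8.314×502) = 0.768 mol.
Isothermal: T stays 502 K; PV = const ⇒ V₂ = 27.9 L, P₂ = 115 kPa.
ΔU = 0 (ideal gas, T constant).
W = nRT ln(V₂/V₁) = 0.768×8.314×502×ln(4.57) = 4870 J.
Q = ΔU + W = 4870 J.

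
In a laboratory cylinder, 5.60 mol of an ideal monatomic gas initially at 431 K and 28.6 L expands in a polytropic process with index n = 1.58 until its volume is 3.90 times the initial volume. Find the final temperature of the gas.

196 K

P₁ = nRT₁/V₁ = 5.60×8.314×431/28.6 = 702 kPa.
Polytropic n=1.58: T₂ = T₁(V₁/V₂)^(n−1) = 431×(0.256)^0.58 = 196 K; P₂ = P₁(V₁/V₂)^n = 81.7 kPa.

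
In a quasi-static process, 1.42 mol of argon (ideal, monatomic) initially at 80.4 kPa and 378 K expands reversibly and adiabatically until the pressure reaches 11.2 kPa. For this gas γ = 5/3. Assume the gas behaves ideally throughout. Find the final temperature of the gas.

V₁ = nRT₁/P₁ = 1.42×8.314×378/80.4 = 55.5 L.
Adiabatic: T₂/T₁ = (P₂/P₁)^((γ−1)/γ) ⇒ T₂ = 378×(0.139)^0.400 = 172 K; V₂ = 181 L.

172 K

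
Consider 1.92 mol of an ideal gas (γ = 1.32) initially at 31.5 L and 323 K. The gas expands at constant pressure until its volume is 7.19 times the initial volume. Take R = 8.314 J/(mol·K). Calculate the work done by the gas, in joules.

31900 J

P₁ = nRT₁/V₁ = 1.92×8.314×323/31.5 = 164 kPa.
Isobaric: P stays 164 kPa; V/T = const ⇒ T₂ = 2320 K, V₂ = 226 L.
W = PΔV = 164×(226−31.5) kPa·L = 31900 J.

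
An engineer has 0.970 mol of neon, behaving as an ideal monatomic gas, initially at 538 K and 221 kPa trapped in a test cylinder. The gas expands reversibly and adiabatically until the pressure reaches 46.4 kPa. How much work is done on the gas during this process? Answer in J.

V₁ = nRT₁/P₁ = 0.970×8.314×538/221 = 19.6 L.
Adiabatic: T₂/T₁ = (P₂/P₁)^((γ−1)/γ) ⇒ T₂ = 538×(0.210)^0.400 = 288 K; V₂ = 50.1 L.
ΔU = nCvΔT = 0.970×12.5×(288−538) = -3020 J.
Q = 0 for an adiabatic process, so W = −ΔU = 3020 J.
Work done on the gas = −W_by = -3020 J.

-3020 J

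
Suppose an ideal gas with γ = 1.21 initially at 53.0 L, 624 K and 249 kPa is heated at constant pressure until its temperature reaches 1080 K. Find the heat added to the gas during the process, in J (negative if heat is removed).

55600 J

n = P₁V₁/(RT₁) = 249×53.0/(8.314×624) = 2.54 mol.
Isobaric: P stays 249 kPa; V/T = const ⇒ T₂ = 1080 K, V₂ = 91.7 L.
W = PΔV = 249×(91.7−53.0) kPa·L = 9640 J.
ΔU = nCvΔT = 2.54×39.6×(1080−624) = 45900 J.
Q = ΔU + W = nCpΔT = 55600 J.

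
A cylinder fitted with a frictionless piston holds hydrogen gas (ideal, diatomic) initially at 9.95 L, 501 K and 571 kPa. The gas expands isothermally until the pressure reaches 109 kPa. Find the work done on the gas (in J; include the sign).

-9410 J

n = P₁V₁/(RT₁) = 571×9.95/(8.314×501) = 1.36 mol.
Isothermal: T stays 501 K; PV = const ⇒ V₂ = 52.1 L, P₂ = 109 kPa.
W = nRT ln(V₂/V₁) = 1.36×8.314×501×ln(5.24) = 9410 J.
Work done on the gas = −W_by = -9410 J.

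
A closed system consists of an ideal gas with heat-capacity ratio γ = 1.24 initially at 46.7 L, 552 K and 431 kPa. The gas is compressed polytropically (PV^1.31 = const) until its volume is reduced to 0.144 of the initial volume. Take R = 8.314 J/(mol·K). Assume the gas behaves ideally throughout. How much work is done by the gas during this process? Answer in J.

n = P₁V₁/(RT₁) = 431×46.7/(8.314×552) = 4.39 mol.
Polytropic n=1.31: T₂ = T₁(V₁/V₂)^(n−1) = 552×(6.94)^0.31 = 1010 K; P₂ = P₁(V₁/V₂)^n = 5460 kPa.
W = (P₁V₁−P₂V₂)/(n−1) = (431×46.7−5460×6.72)/0.31 = -53500 J.

-53500 J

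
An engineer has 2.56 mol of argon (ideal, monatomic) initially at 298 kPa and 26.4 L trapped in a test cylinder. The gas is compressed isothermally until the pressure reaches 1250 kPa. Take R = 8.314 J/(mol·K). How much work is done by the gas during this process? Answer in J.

T₁ = P₁V₁/(nR) = 298×26.4/(2.56×8.314) = 370 K.
Isothermal: T stays 370 K; PV = const ⇒ V₂ = 6.29 L, P₂ = 1250 kPa.
W = nRT ln(V₂/V₁) = 2.56×8.314×370×ln(0.238) = -11300 J.

-11300 J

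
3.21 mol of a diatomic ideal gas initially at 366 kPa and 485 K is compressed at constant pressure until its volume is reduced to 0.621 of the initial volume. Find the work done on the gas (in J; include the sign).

V₁ = nRT₁/P₁ = 3.21×8.314×485/366 = 35.4 L.
Isobaric: P stays 366 kPa; V/T = const ⇒ T₂ = 301 K, V₂ = 22.0 L.
W = PΔV = 366×(22.0−35.4) kPa·L = -4910 J.
Work done on the gas = −W_by = 4910 J.

4910 J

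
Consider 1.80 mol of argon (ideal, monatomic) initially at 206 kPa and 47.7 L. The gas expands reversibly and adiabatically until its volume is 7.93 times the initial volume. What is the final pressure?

T₁ = P₁V₁/(nR) = 206×47.7/(1.80×8.314) = 657 K.
Adiabatic: TV^(γ−1) = const ⇒ T₂ = 657×(0.126)^0.667 = 165 K; PV^γ = const ⇒ P₂ = 6.53 kPa.

6.53 kPa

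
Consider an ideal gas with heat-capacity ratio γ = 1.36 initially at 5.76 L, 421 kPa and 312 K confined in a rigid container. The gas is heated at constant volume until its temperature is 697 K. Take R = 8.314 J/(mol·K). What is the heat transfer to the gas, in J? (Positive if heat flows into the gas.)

8310 J

n = P₁V₁/(RT₁) = 421×5.76/(8.314×312) = 0.935 mol.
Isochoric: V stays 5.76 L; P/T = const ⇒ T₂ = 697 K, P₂ = 941 kPa.
W = 0 (no volume change).
ΔU = nCvΔT = 0.935×23.1×(697−312) = 8310 J.
Q = ΔU = 8310 J.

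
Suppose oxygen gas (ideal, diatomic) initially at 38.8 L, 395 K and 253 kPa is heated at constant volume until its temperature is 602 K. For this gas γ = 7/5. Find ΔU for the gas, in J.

n = P₁V₁/(RT₁) = 253×38.8/(8.314×395) = 2.99 mol.
Isochoric: V stays 38.8 L; P/T = const ⇒ T₂ = 602 K, P₂ = 386 kPa.
For an ideal gas ΔU = nCvΔT with Cv = (5/2)R = 20.8 J/(mol·K).
ΔU = 2.99×20.8×(602−395) = 12900 J.

12900 J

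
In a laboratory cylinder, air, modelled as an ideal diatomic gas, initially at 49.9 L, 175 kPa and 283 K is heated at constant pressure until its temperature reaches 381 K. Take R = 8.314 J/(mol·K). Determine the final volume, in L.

67.2 L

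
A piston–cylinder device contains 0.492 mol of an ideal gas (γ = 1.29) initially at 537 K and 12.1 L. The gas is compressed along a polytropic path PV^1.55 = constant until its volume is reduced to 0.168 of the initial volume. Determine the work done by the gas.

P₁ = nRT₁/V₁ = 0.492×8.314×537/12.1 = 182 kPa.
Polytropic n=1.55: T₂ = T₁(V₁/V₂)^(n−1) = 537×(5.95)^0.55 = 1430 K; P₂ = P₁(V₁/V₂)^n = 2880 kPa.
W = (P₁V₁−P₂V₂)/(n−1) = (182×12.1−2880×2.03)/0.55 = -6660 J.

-6660 J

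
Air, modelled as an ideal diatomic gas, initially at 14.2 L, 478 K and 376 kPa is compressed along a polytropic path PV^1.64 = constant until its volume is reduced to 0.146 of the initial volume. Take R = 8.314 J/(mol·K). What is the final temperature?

Polytropic n=1.64: T₂ = T₁(V₁/V₂)^(n−1) = 478×(6.85)^0.64 = 1640 K; P₂ = P₁(V₁/V₂)^n = 8820 kPa.

1640 K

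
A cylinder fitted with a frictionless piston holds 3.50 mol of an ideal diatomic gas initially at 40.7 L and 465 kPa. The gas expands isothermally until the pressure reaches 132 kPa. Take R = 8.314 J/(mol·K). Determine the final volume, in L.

143 L

T₁ = P₁V₁/(nR) = 465×40.7/(3.50×8.314) = 650 K.
Isothermal: T stays 650 K; PV = const ⇒ V₂ = 143 L, P₂ = 132 kPa.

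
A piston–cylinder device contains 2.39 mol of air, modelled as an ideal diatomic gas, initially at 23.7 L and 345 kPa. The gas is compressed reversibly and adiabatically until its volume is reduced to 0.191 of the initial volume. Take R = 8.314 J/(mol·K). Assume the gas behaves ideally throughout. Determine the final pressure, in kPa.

3500 kPa

T₁ = P₁V₁/(nR) = 345×23.7/(2.39×8.314) = 411 K.
Adiabatic: TV^(γ−1) = const ⇒ T₂ = 411×(5.24)^0.400 = 798 K; PV^γ = const ⇒ P₂ = 3500 kPa.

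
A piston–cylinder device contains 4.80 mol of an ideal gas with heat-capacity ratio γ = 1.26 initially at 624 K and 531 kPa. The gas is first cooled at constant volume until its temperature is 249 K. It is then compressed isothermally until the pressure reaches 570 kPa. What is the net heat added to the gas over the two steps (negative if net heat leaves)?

-67400 J

V₁ = nRT₁/P₁ = 4.80×8.314×624/531 = 46.9 L.
Step 1 — Isochoric: V stays 46.9 L; P/T = const ⇒ T₂ = 249 K, P₂ = 212 kPa.
W = 0 (no volume change).
ΔU = nCvΔT = 4.80×32.0×(249−624) = -57600 J.
Q = ΔU = -57600 J.
State after step 1: P = 212 kPa, V = 46.9 L, T = 249 K.
Step 2 — Isothermal: T stays 249 K; PV = const ⇒ V₂ = 17.4 L, P₂ = 570 kPa.
ΔU = 0 (ideal gas, T constant).
W = nRT ln(V₂/V₁) = 4.80×8.314×249×ln(0.372) = -9830 J.
Q = ΔU + W = -9830 J.
Net over both steps: W = -9830 J, Q = -67400 J, ΔU = -57600 J.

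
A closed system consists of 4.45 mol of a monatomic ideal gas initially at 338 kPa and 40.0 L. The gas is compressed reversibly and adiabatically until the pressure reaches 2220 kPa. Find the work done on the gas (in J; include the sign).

T₁ = P₁V₁/(nR) = 338×40.0/(4.45×8.314) = 365 K.
Adiabatic: T₂/T₁ = (P₂/P₁)^((γ−1)/γ) ⇒ T₂ = 365×(6.57)^0.400 = 776 K; V₂ = 12.9 L.
ΔU = nCvΔT = 4.45×12.5×(776−365) = 22800 J.
Q = 0 for an adiabatic process, so W = −ΔU = -22800 J.
Work done on the gas = −W_by = 22800 J.

22800 J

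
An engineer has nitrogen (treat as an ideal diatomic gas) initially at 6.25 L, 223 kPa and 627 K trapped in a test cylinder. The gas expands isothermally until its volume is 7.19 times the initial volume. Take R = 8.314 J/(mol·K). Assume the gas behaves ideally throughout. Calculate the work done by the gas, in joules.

2750 J

n = P₁V₁/(RT₁) = 223×6.25/(8.314×627) = 0.267 mol.
Isothermal: T stays 627 K; PV = const ⇒ V₂ = 44.9 L, P₂ = 31.0 kPa.
W = nRT ln(V₂/V₁) = 0.267×8.314×627×ln(7.19) = 2750 J.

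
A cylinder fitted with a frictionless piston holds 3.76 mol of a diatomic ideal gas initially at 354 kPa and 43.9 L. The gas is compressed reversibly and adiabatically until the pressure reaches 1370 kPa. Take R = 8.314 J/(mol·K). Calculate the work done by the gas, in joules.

-18300 J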